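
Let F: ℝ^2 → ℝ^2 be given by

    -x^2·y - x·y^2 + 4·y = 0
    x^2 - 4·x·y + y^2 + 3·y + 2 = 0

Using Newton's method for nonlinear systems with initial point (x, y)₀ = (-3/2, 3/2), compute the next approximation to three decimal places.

(-0.863, 0.311)

At (-3/2, 3/2): F = (6.000, 20.000).
Jacobian J = [[-2·x·y - y^2, -x^2 - 2·x·y + 4], [2·x - 4·y, -4·x + 2·y + 3]].
At the point, J = [[2.250, 6.250], [-9.000, 12.000]] (det J = 83.250).
Solving J·Δ = −F gives Δ = (0.637, -1.189).
Then the next iterate is (x, y)₁ = (-0.863, 0.311).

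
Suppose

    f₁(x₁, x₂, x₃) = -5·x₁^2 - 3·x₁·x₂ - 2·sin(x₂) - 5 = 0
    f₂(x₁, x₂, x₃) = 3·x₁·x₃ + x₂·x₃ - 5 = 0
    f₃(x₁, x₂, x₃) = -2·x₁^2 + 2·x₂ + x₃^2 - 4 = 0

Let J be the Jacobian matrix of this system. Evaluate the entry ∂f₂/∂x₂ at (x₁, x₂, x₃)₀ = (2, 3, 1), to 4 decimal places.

1.0000

∂f₂/∂x₂ = x₃.
At (2, 3, 1) this is 1.0000.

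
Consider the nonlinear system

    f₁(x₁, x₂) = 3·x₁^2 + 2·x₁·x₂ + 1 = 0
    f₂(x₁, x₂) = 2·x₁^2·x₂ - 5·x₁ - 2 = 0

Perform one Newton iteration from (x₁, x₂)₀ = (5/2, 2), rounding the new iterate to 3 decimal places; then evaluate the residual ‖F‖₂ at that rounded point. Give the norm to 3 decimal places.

At (5/2, 2): F = (29.750, 10.500).
Jacobian J = [[6·x₁ + 2·x₂, 2·x₁], [4·x₁·x₂ - 5, 2·x₁^2]].
At the point, J = [[19.000, 5.000], [15.000, 12.500]] (det J = 162.500).
Solving J·Δ = −F gives Δ = (-1.965, 1.518).
Then the next iterate is (x₁, x₂)₁ = (0.535, 3.518).
Re-evaluating at (0.535, 3.518): F = (5.62294, -2.66112), so ‖F‖₂ = 6.221.

6.221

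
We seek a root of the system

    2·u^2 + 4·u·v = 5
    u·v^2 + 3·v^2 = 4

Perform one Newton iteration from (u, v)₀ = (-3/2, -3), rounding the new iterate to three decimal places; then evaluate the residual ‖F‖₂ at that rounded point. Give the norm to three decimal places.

3.279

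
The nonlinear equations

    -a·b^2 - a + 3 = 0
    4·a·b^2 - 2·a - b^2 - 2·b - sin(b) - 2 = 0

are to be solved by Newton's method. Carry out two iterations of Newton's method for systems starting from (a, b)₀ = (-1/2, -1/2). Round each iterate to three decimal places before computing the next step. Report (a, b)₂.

(0.071, 3.271)

At (-1/2, -1/2): F = (3.625, -0.27057).
Jacobian J = [[-b^2 - 1, -2·a·b], [4·b^2 - 2, 8·a·b - 2·b - cos(b) - 2]].
At the point, J = [[-1.250, -0.500], [-1.000, 0.12242]] (det J = -0.65302).
Solving J·Δ = −F gives Δ = (0.472, 6.069).
Then the next iterate is (a, b)₁ = (-0.028, 5.569).
Round to (-0.028, 5.569) and repeat: F = (3.89639, -46.91430), J = [[-32.01376, 0.31186], [122.05504, -15.14108]].
Δ = (0.099, -2.298), so (a, b)₂ = (0.071, 3.271).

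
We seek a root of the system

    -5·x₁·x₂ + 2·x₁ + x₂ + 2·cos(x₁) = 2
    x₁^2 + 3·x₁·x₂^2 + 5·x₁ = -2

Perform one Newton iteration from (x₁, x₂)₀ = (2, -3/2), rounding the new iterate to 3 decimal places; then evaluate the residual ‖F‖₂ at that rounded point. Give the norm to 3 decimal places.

At (2, -3/2): F = (14.66771, 29.500).
Jacobian J = [[-5·x₂ - 2·sin(x₁) + 2, -5·x₁ + 1], [2·x₁ + 3·x₂^2 + 5, 6·x₁·x₂]].
At the point, J = [[7.68141, -9.000], [15.750, -18.000]] (det J = 3.48471).
Solving J·Δ = −F gives Δ = (-0.425, 1.267).
Then the next iterate is (x₁, x₂)₁ = (1.575, -0.233).
Re-evaluating at (1.575, -0.233): F = (2.74347, 12.61214), so ‖F‖₂ = 12.907.

12.907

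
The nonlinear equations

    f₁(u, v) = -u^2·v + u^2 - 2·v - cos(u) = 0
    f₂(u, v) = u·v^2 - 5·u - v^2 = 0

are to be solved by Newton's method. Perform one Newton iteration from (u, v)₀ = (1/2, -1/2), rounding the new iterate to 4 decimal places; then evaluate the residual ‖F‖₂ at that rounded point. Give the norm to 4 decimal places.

At (1/2, -1/2): F = (0.497417, -2.6250).
Jacobian J = [[-2·u·v + 2·u + sin(u), -u^2 - 2], [v^2 - 5, 2·u·v - 2·v]].
At the point, J = [[1.979426, -2.2500], [-4.7500, 0.5000]] (det J = -9.697787).
Solving J·Δ = −F gives Δ = (-0.5834, -0.2922).
Then the next iterate is (u, v)₁ = (-0.0834, -0.7922).
Re-evaluating at (-0.0834, -0.7922): F = (0.600342, -0.262921), so ‖F‖₂ = 0.6554.

0.6554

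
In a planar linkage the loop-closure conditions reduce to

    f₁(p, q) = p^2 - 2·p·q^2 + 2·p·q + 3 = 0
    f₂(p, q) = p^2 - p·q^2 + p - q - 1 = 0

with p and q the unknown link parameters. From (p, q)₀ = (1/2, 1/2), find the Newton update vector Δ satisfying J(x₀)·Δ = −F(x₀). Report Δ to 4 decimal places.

At (1/2, 1/2): F = (3.5000, -0.8750).
Jacobian J = [[2·p - 2·q^2 + 2·q, -4·p·q + 2·p], [2·p - q^2 + 1, -2·p·q - 1]].
At the point, J = [[1.5000, 0.0000], [1.7500, -1.5000]] (det J = -2.2500).
Solving J·Δ = −F gives Δ = (-2.3333, -3.3056).

(-2.3333, -3.3056)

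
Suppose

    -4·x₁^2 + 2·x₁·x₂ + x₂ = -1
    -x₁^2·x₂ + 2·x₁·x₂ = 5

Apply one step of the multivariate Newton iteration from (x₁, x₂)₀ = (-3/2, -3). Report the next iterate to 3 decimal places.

(-0.980, -2.439)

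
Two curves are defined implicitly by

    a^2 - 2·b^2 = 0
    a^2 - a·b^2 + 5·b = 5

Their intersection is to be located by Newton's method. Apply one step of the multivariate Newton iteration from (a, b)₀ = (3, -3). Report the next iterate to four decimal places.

At (3, -3): F = (-9.0000, -38.0000).
Jacobian J = [[2·a, -4·b], [2·a - b^2, -2·a·b + 5]].
At the point, J = [[6.0000, 12.0000], [-3.0000, 23.0000]] (det J = 174.0000).
Solving J·Δ = −F gives Δ = (-1.4310, 1.4655).
Then the next iterate is (a, b)₁ = (1.5690, -1.5345).

(1.5690, -1.5345)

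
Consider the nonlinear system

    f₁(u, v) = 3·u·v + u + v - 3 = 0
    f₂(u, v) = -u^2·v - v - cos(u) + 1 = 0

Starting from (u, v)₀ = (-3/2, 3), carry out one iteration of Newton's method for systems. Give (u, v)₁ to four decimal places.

(2.4805, 10.0872)

At (-3/2, 3): F = (-15.0000, -8.820737).
Jacobian J = [[3·v + 1, 3·u + 1], [-2·u·v + sin(u), -u^2 - 1]].
At the point, J = [[10.0000, -3.5000], [8.002505, -3.2500]] (det J = -4.491232).
Solving J·Δ = −F gives Δ = (3.9805, 7.0872).
Then the next iterate is (u, v)₁ = (2.4805, 10.0872).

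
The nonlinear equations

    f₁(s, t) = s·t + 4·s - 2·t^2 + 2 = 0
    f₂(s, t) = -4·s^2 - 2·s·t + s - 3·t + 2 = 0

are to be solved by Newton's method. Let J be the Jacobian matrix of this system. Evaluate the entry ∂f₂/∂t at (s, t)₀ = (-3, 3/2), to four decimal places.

∂f₂/∂t = -2·s - 3.
At (-3, 3/2) this is 3.0000.

3.0000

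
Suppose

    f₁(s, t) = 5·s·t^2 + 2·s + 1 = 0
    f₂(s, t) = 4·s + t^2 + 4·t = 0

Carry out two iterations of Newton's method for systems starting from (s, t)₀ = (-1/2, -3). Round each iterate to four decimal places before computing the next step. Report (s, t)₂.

(-0.0242, -4.0258)

At (-1/2, -3): F = (-22.5000, -5.0000).
Jacobian J = [[5·t^2 + 2, 10·s·t], [4, 2·t + 4]].
At the point, J = [[47.0000, 15.0000], [4.0000, -2.0000]] (det J = -154.0000).
Solving J·Δ = −F gives Δ = (0.7792, -0.9416).
Then the next iterate is (s, t)₁ = (0.2792, -3.9416).
Round to (0.2792, -3.9416) and repeat: F = (23.246950, 0.886611), J = [[79.681053, -11.004947], [4.0000, -3.8832]].
Δ = (-0.3034, -0.0842), so (s, t)₂ = (-0.0242, -4.0258).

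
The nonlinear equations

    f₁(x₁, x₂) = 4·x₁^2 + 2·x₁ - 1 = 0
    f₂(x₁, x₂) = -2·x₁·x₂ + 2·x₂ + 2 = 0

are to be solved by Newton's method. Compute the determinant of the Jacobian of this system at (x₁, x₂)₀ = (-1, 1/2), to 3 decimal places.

-24.000

J = [[8·x₁ + 2, 0], [-2·x₂, -2·x₁ + 2]].
At the point, J = [[-6.000, 0.000], [-1.000, 4.000]].
det J = -24.000.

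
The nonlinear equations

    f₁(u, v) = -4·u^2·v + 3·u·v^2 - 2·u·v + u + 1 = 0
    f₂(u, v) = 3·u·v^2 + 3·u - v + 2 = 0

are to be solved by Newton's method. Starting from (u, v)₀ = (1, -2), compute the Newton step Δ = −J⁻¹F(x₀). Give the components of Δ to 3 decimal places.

At (1, -2): F = (26.000, 19.000).
Jacobian J = [[-8·u·v + 3·v^2 - 2·v + 1, -4·u^2 + 6·u·v - 2·u], [3·v^2 + 3, 6·u·v - 1]].
At the point, J = [[33.000, -18.000], [15.000, -13.000]] (det J = -159.000).
Solving J·Δ = −F gives Δ = (0.025, 1.491).

(0.025, 1.491)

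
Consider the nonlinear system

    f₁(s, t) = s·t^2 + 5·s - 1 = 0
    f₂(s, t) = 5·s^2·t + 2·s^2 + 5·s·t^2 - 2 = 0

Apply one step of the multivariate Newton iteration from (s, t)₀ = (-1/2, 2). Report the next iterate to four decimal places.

At (-1/2, 2): F = (-5.5000, -9.0000).
Jacobian J = [[t^2 + 5, 2·s·t], [10·s·t + 4·s + 5·t^2, 5·s^2 + 10·s·t]].
At the point, J = [[9.0000, -2.0000], [8.0000, -8.7500]] (det J = -62.7500).
Solving J·Δ = −F gives Δ = (0.4801, -0.5896).
Then the next iterate is (s, t)₁ = (-0.0199, 1.4104).

(-0.0199, 1.4104)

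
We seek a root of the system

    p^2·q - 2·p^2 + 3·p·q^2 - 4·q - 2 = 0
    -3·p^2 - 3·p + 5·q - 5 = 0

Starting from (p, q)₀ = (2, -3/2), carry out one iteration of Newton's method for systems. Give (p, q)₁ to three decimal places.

(0.264, -0.607)

At (2, -3/2): F = (3.500, -30.500).
Jacobian J = [[2·p·q - 4·p + 3·q^2, p^2 + 6·p·q - 4], [-6·p - 3, 5]].
At the point, J = [[-7.250, -18.000], [-15.000, 5.000]] (det J = -306.250).
Solving J·Δ = −F gives Δ = (-1.736, 0.893).
Then the next iterate is (p, q)₁ = (0.264, -0.607).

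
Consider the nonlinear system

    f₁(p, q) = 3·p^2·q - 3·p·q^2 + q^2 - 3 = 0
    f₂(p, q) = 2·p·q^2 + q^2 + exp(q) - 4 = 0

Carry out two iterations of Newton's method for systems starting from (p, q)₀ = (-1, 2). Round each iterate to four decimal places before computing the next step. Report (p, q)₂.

At (-1, 2): F = (19.0000, -0.610944).
Jacobian J = [[6·p·q - 3·q^2, 3·p^2 - 6·p·q + 2·q], [2·q^2, 4·p·q + 2·q + exp(q)]].
At the point, J = [[-24.0000, 19.0000], [8.0000, 3.389056]] (det J = -233.337346).
Solving J·Δ = −F gives Δ = (0.3257, -0.5886).
Then the next iterate is (p, q)₁ = (-0.6743, 1.4114).
Round to (-0.6743, 1.4114) and repeat: F = (4.946976, -0.592735), J = [[-11.686392, 9.897084], [3.984100, 3.117666]].
Δ = (0.2806, -0.1685), so (p, q)₂ = (-0.3937, 1.2429).

(-0.3937, 1.2429)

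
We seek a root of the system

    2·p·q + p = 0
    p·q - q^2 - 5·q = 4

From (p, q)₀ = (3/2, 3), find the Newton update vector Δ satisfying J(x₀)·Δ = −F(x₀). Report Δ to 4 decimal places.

At (3/2, 3): F = (10.5000, -23.5000).
Jacobian J = [[2·q + 1, 2·p], [q, p - 2·q - 5]].
At the point, J = [[7.0000, 3.0000], [3.0000, -9.5000]] (det J = -75.5000).
Solving J·Δ = −F gives Δ = (-0.3874, -2.5960).

(-0.3874, -2.5960)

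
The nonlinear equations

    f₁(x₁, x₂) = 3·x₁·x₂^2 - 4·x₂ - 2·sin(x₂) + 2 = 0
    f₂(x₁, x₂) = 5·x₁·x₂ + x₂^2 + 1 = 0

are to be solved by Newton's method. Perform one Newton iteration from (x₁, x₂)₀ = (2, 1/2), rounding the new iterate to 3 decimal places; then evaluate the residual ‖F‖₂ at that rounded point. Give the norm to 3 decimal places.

2.189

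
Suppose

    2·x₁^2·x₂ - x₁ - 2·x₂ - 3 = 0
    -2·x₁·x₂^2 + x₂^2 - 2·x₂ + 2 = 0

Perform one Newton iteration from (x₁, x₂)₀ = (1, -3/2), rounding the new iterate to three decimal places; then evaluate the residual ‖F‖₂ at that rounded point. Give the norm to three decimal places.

23.544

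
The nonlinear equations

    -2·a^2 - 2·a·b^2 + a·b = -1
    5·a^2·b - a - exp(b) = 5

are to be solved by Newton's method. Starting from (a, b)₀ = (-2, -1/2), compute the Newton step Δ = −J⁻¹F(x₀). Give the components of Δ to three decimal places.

At (-2, -1/2): F = (-5.000, -13.60653).
Jacobian J = [[-4·a - 2·b^2 + b, -4·a·b + a], [10·a·b - 1, 5·a^2 - exp(b)]].
At the point, J = [[7.000, -6.000], [9.000, 19.39347]] (det J = 189.75429).
Solving J·Δ = −F gives Δ = (0.941, 0.265).

(0.941, 0.265)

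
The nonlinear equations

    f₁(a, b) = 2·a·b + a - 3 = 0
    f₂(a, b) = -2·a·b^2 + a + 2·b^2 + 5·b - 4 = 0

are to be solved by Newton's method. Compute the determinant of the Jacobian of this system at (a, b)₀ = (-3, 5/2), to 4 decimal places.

201.0000

J = [[2·b + 1, 2·a], [-2·b^2 + 1, -4·a·b + 4·b + 5]].
At the point, J = [[6.0000, -6.0000], [-11.5000, 45.0000]].
det J = 201.0000.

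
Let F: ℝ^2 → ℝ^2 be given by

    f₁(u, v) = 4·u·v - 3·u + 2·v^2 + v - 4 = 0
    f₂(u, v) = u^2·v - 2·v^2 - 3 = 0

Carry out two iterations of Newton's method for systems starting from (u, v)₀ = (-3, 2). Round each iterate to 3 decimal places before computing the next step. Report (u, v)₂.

At (-3, 2): F = (-9.000, 7.000).
Jacobian J = [[4·v - 3, 4·u + 4·v + 1], [2·u·v, u^2 - 4·v]].
At the point, J = [[5.000, -3.000], [-12.000, 1.000]] (det J = -31.000).
Solving J·Δ = −F gives Δ = (0.387, -2.355).
Then the next iterate is (u, v)₁ = (-2.613, -0.355).
Round to (-2.613, -0.355) and repeat: F = (7.44651, -5.67591), J = [[-4.420, -10.872], [1.85523, 8.24777]].
Δ = (-0.018, 0.692), so (u, v)₂ = (-2.631, 0.337).

(-2.631, 0.337)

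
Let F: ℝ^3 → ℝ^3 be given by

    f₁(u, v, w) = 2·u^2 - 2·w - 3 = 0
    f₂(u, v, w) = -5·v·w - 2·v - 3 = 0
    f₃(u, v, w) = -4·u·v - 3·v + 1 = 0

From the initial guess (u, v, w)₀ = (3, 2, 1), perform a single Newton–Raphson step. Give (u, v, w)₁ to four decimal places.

At (3, 2, 1): F = (13.0000, -17.0000, -29.0000).
Jacobian J = [[4·u, 0, -2], [0, -5·w - 2, -5·v], [-4·v, -4·u - 3, 0]].
At the point, J = [[12.0000, 0.0000, -2.0000], [0.0000, -7.0000, -10.0000], [-8.0000, -15.0000, 0.0000]] (det J = -1688.0000).
Solving J·Δ = −F gives Δ = (-1.2168, -1.2844, -0.8009).
Then the next iterate is (u, v, w)₁ = (1.7832, 0.7156, 0.1991).

(1.7832, 0.7156, 0.1991)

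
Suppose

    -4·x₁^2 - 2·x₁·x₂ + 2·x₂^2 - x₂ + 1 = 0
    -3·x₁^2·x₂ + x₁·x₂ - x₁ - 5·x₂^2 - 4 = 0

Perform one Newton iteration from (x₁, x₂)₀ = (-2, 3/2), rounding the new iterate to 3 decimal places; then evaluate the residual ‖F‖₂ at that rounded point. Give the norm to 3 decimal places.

11.154

At (-2, 3/2): F = (-6.000, -34.250).
Jacobian J = [[-8·x₁ - 2·x₂, -2·x₁ + 4·x₂ - 1], [-6·x₁·x₂ + x₂ - 1, -3·x₁^2 + x₁ - 10·x₂]].
At the point, J = [[13.000, 9.000], [18.500, -29.000]] (det J = -543.500).
Solving J·Δ = −F gives Δ = (0.887, -0.615).
Then the next iterate is (x₁, x₂)₁ = (-1.113, 0.885).
Re-evaluating at (-1.113, 0.885): F = (-1.30362, -11.07706), so ‖F‖₂ = 11.154.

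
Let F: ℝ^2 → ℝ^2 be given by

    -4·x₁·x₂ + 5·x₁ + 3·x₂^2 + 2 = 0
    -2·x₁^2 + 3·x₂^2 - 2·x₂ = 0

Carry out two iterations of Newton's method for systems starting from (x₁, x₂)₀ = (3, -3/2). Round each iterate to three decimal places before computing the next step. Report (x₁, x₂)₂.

(0.360, 0.237)

At (3, -3/2): F = (41.750, -8.250).
Jacobian J = [[-4·x₂ + 5, -4·x₁ + 6·x₂], [-4·x₁, 6·x₂ - 2]].
At the point, J = [[11.000, -21.000], [-12.000, -11.000]] (det J = -373.000).
Solving J·Δ = −F gives Δ = (-1.696, 1.100).
Then the next iterate is (x₁, x₂)₁ = (1.304, -0.400).
Round to (1.304, -0.400) and repeat: F = (11.08640, -2.12083), J = [[6.600, -7.616], [-5.216, -4.400]].
Δ = (-0.944, 0.637), so (x₁, x₂)₂ = (0.360, 0.237).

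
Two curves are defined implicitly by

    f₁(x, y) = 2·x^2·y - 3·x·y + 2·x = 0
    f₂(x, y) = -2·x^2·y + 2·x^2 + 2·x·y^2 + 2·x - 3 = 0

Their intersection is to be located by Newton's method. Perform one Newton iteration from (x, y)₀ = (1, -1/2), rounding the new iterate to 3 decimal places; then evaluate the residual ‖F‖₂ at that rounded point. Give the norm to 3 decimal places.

At (1, -1/2): F = (2.500, 2.500).
Jacobian J = [[4·x·y - 3·y + 2, 2·x^2 - 3·x], [-4·x·y + 4·x + 2·y^2 + 2, -2·x^2 + 4·x·y]].
At the point, J = [[1.500, -1.000], [8.500, -4.000]] (det J = 2.500).
Solving J·Δ = −F gives Δ = (3.000, 7.000).
Then the next iterate is (x, y)₁ = (4.000, 6.500).
Re-evaluating at (4.000, 6.500): F = (138.000, 167.000), so ‖F‖₂ = 216.640.

216.640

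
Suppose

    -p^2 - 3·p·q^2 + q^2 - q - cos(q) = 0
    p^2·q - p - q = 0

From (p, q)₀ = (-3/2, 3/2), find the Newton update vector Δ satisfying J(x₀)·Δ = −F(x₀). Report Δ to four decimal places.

(0.5228, -0.3997)

At (-3/2, 3/2): F = (8.554263, 3.3750).
Jacobian J = [[-2·p - 3·q^2, -6·p·q + 2·q + sin(q) - 1], [2·p·q - 1, p^2 - 1]].
At the point, J = [[-3.7500, 16.497495], [-5.5000, 1.2500]] (det J = 86.048722).
Solving J·Δ = −F gives Δ = (0.5228, -0.3997).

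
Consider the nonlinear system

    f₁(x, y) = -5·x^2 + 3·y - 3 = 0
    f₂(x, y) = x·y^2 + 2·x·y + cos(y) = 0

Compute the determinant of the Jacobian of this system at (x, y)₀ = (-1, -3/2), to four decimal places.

J = [[-10·x, 3], [y^2 + 2·y, 2·x·y + 2·x - sin(y)]].
At the point, J = [[10.0000, 3.0000], [-0.7500, 1.997495]].
det J = 22.2249.

22.2249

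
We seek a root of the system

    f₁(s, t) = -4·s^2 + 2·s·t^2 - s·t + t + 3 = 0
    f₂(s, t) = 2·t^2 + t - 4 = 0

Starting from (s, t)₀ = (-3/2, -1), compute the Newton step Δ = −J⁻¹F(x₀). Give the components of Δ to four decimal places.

(1.3333, -1.0000)

At (-3/2, -1): F = (-11.5000, -3.0000).
Jacobian J = [[-8·s + 2·t^2 - t, 4·s·t - s + 1], [0, 4·t + 1]].
At the point, J = [[15.0000, 8.5000], [0.0000, -3.0000]] (det J = -45.0000).
Solving J·Δ = −F gives Δ = (1.3333, -1.0000).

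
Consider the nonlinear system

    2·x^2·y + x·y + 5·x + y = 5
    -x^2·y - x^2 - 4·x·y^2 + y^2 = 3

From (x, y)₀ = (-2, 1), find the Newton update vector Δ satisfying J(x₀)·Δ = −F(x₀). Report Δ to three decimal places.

At (-2, 1): F = (-8.000, -2.000).
Jacobian J = [[4·x·y + y + 5, 2·x^2 + x + 1], [-2·x·y - 2·x - 4·y^2, -x^2 - 8·x·y + 2·y]].
At the point, J = [[-2.000, 7.000], [4.000, 14.000]] (det J = -56.000).
Solving J·Δ = −F gives Δ = (-1.750, 0.643).

(-1.750, 0.643)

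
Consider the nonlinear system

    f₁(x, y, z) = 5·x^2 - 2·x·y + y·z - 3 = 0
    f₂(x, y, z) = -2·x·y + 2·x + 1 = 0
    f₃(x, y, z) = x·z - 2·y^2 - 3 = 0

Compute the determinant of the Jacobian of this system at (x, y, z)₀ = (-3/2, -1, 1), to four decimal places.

69.5000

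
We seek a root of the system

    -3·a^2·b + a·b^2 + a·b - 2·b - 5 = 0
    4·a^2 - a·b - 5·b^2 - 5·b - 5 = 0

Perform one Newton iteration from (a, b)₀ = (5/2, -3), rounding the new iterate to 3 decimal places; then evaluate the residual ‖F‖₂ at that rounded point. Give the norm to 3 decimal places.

20.619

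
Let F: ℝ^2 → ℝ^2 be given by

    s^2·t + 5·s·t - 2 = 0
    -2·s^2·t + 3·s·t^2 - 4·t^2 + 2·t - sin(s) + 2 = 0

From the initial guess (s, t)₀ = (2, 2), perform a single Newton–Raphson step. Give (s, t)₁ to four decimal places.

At (2, 2): F = (26.0000, -2.909297).
Jacobian J = [[2·s·t + 5·t, s^2 + 5·s], [-4·s·t + 3·t^2 - cos(s), -2·s^2 + 6·s·t - 8·t + 2]].
At the point, J = [[18.0000, 14.0000], [-3.583853, 2.0000]] (det J = 86.173944).
Solving J·Δ = −F gives Δ = (-1.0761, -0.4736).
Then the next iterate is (s, t)₁ = (0.9239, 1.5264).

(0.9239, 1.5264)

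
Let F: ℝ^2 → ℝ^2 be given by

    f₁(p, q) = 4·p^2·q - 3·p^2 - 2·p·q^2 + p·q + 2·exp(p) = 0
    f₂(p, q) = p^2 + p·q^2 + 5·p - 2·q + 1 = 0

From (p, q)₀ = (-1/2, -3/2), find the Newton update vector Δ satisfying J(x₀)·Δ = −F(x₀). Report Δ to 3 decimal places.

At (-1/2, -3/2): F = (1.96306, 0.625).
Jacobian J = [[8·p·q - 6·p - 2·q^2 + q + 2·exp(p), 4·p^2 - 4·p·q + p], [2·p + q^2 + 5, 2·p·q - 2]].
At the point, J = [[4.21306, -2.500], [6.250, -0.500]] (det J = 13.51847).
Solving J·Δ = −F gives Δ = (-0.043, 0.713).

(-0.043, 0.713)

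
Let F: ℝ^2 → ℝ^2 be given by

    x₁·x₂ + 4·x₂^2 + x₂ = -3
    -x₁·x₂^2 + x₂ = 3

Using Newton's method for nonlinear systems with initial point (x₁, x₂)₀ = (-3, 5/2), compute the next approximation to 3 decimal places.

(-3.259, 1.258)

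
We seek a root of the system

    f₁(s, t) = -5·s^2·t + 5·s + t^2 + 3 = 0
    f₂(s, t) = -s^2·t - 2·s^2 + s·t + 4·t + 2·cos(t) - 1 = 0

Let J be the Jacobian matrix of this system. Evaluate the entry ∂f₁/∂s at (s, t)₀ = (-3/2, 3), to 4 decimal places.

50.0000

∂f₁/∂s = -10·s·t + 5.
At (-3/2, 3) this is 50.0000.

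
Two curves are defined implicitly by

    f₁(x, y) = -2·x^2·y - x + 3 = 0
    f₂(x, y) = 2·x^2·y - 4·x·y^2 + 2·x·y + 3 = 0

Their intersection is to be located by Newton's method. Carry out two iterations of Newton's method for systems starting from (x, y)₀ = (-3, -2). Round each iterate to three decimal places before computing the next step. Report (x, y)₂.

(-1.119, -0.417)

At (-3, -2): F = (42.000, 27.000).
Jacobian J = [[-4·x·y - 1, -2·x^2], [4·x·y - 4·y^2 + 2·y, 2·x^2 - 8·x·y + 2·x]].
At the point, J = [[-25.000, -18.000], [4.000, -36.000]] (det J = 972.000).
Solving J·Δ = −F gives Δ = (1.056, 0.867).
Then the next iterate is (x, y)₁ = (-1.944, -1.133).
Round to (-1.944, -1.133) and repeat: F = (13.50752, 8.82355), J = [[-9.81021, -7.55827], [1.40945, -13.95014]].
Δ = (0.825, 0.716), so (x, y)₂ = (-1.119, -0.417).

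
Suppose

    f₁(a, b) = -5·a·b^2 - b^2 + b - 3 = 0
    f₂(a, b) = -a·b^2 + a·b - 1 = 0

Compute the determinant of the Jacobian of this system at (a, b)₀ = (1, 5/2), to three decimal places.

J = [[-5·b^2, -10·a·b - 2·b + 1], [-b^2 + b, -2·a·b + a]].
At the point, J = [[-31.250, -29.000], [-3.750, -4.000]].
det J = 16.250.

16.250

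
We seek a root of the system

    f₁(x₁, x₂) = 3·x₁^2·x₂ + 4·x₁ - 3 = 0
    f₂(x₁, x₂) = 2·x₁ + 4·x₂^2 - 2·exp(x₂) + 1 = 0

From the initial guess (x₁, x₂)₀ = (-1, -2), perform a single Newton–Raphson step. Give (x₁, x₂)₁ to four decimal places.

(-0.3717, -1.0175)

At (-1, -2): F = (-13.0000, 14.729329).
Jacobian J = [[6·x₁·x₂ + 4, 3·x₁^2], [2, 8·x₂ - 2·exp(x₂)]].
At the point, J = [[16.0000, 3.0000], [2.0000, -16.270671]] (det J = -266.330729).
Solving J·Δ = −F gives Δ = (0.6283, 0.9825).
Then the next iterate is (x₁, x₂)₁ = (-0.3717, -1.0175).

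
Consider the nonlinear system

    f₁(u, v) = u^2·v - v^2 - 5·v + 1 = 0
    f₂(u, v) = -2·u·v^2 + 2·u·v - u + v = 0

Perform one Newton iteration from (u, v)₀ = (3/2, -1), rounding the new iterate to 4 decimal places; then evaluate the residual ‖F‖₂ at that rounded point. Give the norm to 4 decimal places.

At (3/2, -1): F = (2.7500, -8.5000).
Jacobian J = [[2·u·v, u^2 - 2·v - 5], [-2·v^2 + 2·v - 1, -4·u·v + 2·u + 1]].
At the point, J = [[-3.0000, -0.7500], [-5.0000, 10.0000]] (det J = -33.7500).
Solving J·Δ = −F gives Δ = (0.6259, 1.1630).
Then the next iterate is (u, v)₁ = (2.1259, 0.1630).
Re-evaluating at (2.1259, 0.1630): F = (0.895101, -1.382823), so ‖F‖₂ = 1.6472.

1.6472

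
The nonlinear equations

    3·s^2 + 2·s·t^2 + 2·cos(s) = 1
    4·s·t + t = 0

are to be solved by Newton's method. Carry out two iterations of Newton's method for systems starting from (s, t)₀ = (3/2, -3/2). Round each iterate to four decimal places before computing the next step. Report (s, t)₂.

(0.8255, 0.0885)

At (3/2, -3/2): F = (12.641474, -10.5000).
Jacobian J = [[6·s + 2·t^2 - 2·sin(s), 4·s·t], [4·t, 4·s + 1]].
At the point, J = [[11.505010, -9.0000], [-6.0000, 7.0000]] (det J = 26.535070).
Solving J·Δ = −F gives Δ = (0.2265, 1.6941).
Then the next iterate is (s, t)₁ = (1.7265, 0.1941).
Round to (1.7265, 0.1941) and repeat: F = (7.762347, 1.534555), J = [[8.458544, 1.340455], [0.7764, 7.9060]].
Δ = (-0.9010, -0.1056), so (s, t)₂ = (0.8255, 0.0885).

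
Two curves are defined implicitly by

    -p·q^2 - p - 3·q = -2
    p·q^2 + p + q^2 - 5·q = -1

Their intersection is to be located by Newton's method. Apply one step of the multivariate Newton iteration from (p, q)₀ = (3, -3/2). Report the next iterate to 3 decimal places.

(4.895, 0.068)

At (3, -3/2): F = (-3.250, 20.500).
Jacobian J = [[-q^2 - 1, -2·p·q - 3], [q^2 + 1, 2·p·q + 2·q - 5]].
At the point, J = [[-3.250, 6.000], [3.250, -17.000]] (det J = 35.750).
Solving J·Δ = −F gives Δ = (1.895, 1.568).
Then the next iterate is (p, q)₁ = (4.895, 0.068).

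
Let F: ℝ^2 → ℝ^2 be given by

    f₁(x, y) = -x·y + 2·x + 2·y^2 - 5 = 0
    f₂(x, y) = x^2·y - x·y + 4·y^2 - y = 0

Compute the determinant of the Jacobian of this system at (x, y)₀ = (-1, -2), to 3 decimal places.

-18.000

J = [[-y + 2, -x + 4·y], [2·x·y - y, x^2 - x + 8·y - 1]].
At the point, J = [[4.000, -7.000], [6.000, -15.000]].
det J = -18.000.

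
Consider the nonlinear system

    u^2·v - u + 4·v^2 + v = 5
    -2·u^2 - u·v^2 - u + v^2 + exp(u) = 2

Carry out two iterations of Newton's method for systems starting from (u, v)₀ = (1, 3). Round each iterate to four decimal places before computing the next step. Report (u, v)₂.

(0.4526, 1.1641)

At (1, 3): F = (36.0000, -2.281718).
Jacobian J = [[2·u·v - 1, u^2 + 8·v + 1], [-4·u - v^2 + exp(u) - 1, -2·u·v + 2·v]].
At the point, J = [[5.0000, 26.0000], [-11.281718, 0.0000]] (det J = 293.324672).
Solving J·Δ = −F gives Δ = (-0.2022, -1.3457).
Then the next iterate is (u, v)₁ = (0.7978, 1.6543).
Round to (0.7978, 1.6543) and repeat: F = (7.856271, -1.296757), J = [[1.639601, 14.870885], [-4.707258, 0.668999]].
Δ = (-0.3452, -0.4902), so (u, v)₂ = (0.4526, 1.1641).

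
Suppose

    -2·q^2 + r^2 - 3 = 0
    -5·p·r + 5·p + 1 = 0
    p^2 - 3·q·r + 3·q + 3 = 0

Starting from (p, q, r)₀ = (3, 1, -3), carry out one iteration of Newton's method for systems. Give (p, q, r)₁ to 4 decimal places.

(0.7545, 0.3909, -1.9273)

At (3, 1, -3): F = (4.0000, 61.0000, 24.0000).
Jacobian J = [[0, -4·q, 2·r], [-5·r + 5, 0, -5·p], [2·p, -3·r + 3, -3·q]].
At the point, J = [[0.0000, -4.0000, -6.0000], [20.0000, 0.0000, -15.0000], [6.0000, 12.0000, -3.0000]] (det J = -1320.0000).
Solving J·Δ = −F gives Δ = (-2.2455, -0.6091, 1.0727).
Then the next iterate is (p, q, r)₁ = (0.7545, 0.3909, -1.9273).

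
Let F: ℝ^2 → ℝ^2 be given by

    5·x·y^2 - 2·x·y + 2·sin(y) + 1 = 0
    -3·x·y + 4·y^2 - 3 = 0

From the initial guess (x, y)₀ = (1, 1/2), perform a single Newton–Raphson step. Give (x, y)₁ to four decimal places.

At (1, 1/2): F = (2.208851, -3.5000).
Jacobian J = [[5·y^2 - 2·y, 10·x·y - 2·x + 2·cos(y)], [-3·y, -3·x + 8·y]].
At the point, J = [[0.2500, 4.755165], [-1.5000, 1.0000]] (det J = 7.382748).
Solving J·Δ = −F gives Δ = (-2.5535, -0.3303).
Then the next iterate is (x, y)₁ = (-1.5535, 0.1697).

(-1.5535, 0.1697)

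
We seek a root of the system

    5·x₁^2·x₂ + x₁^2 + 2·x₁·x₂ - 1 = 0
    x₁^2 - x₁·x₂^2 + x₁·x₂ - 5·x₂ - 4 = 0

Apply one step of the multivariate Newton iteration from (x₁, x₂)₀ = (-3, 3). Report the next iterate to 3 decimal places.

At (-3, 3): F = (125.000, 8.000).
Jacobian J = [[10·x₁·x₂ + 2·x₁ + 2·x₂, 5·x₁^2 + 2·x₁], [2·x₁ - x₂^2 + x₂, -2·x₁·x₂ + x₁ - 5]].
At the point, J = [[-90.000, 39.000], [-12.000, 10.000]] (det J = -432.000).
Solving J·Δ = −F gives Δ = (2.171, 1.806).
Then the next iterate is (x₁, x₂)₁ = (-0.829, 4.806).

(-0.829, 4.806)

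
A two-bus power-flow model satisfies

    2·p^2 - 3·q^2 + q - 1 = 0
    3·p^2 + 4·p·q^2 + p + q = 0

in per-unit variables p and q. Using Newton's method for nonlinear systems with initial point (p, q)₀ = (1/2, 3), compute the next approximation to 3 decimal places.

At (1/2, 3): F = (-24.500, 22.250).
Jacobian J = [[4·p, -6·q + 1], [6·p + 4·q^2 + 1, 8·p·q + 1]].
At the point, J = [[2.000, -17.000], [40.000, 13.000]] (det J = 706.000).
Solving J·Δ = −F gives Δ = (-0.085, -1.451).
Then the next iterate is (p, q)₁ = (0.415, 1.549).

(0.415, 1.549)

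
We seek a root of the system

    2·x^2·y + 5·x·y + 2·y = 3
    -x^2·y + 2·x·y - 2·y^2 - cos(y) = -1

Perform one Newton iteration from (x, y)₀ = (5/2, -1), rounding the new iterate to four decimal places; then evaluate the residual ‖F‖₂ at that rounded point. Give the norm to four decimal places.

5.8758

At (5/2, -1): F = (-30.0000, -0.290302).
Jacobian J = [[4·x·y + 5·y, 2·x^2 + 5·x + 2], [-2·x·y + 2·y, -x^2 + 2·x - 4·y + sin(y)]].
At the point, J = [[-15.0000, 27.0000], [3.0000, 1.908529]] (det J = -109.627935).
Solving J·Δ = −F gives Δ = (-0.4508, 0.8607).
Then the next iterate is (x, y)₁ = (2.0492, -0.1393).
Re-evaluating at (2.0492, -0.1393): F = (-5.875771, -0.015078), so ‖F‖₂ = 5.8758.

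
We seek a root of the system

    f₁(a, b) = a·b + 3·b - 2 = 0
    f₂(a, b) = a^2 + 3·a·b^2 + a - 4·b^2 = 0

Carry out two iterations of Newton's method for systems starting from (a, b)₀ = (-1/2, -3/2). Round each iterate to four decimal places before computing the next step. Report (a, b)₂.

(0.4653, 2.3289)

At (-1/2, -3/2): F = (-5.7500, -12.6250).
Jacobian J = [[b, a + 3], [2·a + 3·b^2 + 1, 6·a·b - 8·b]].
At the point, J = [[-1.5000, 2.5000], [6.7500, 16.5000]] (det J = -41.6250).
Solving J·Δ = −F gives Δ = (-1.5210, 1.3874).
Then the next iterate is (a, b)₁ = (-2.0210, -0.1126).
Round to (-2.0210, -0.1126) and repeat: F = (-2.110235, 1.935855), J = [[-0.1126, 0.9790], [-3.003964, 2.266188]].
Δ = (2.4863, 2.4415), so (a, b)₂ = (0.4653, 2.3289).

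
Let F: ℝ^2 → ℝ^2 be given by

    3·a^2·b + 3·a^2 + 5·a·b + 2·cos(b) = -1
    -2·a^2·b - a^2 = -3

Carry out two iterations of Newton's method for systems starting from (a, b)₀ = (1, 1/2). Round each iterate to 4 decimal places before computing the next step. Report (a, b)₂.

(5.3419, -2.7459)

At (1, 1/2): F = (9.755165, 1.0000).
Jacobian J = [[6·a·b + 6·a + 5·b, 3·a^2 + 5·a - 2·sin(b)], [-4·a·b - 2·a, -2·a^2]].
At the point, J = [[11.5000, 7.041149], [-4.0000, -2.0000]] (det J = 5.164596).
Solving J·Δ = −F gives Δ = (5.1411, -9.7821).
Then the next iterate is (a, b)₁ = (6.1411, -9.2821).
Round to (6.1411, -9.2821) and repeat: F = (-1223.022424, 665.400593), J = [[-351.577726, 144.129216], [215.727017, -75.426218]].
Δ = (-0.7992, 6.5362), so (a, b)₂ = (5.3419, -2.7459).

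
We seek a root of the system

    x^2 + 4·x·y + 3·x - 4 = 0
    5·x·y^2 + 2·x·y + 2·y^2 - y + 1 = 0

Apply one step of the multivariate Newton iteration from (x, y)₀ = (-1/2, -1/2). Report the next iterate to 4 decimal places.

At (-1/2, -1/2): F = (-4.2500, 1.8750).
Jacobian J = [[2·x + 4·y + 3, 4·x], [5·y^2 + 2·y, 10·x·y + 2·x + 4·y - 1]].
At the point, J = [[0.0000, -2.0000], [0.2500, -1.5000]] (det J = 0.5000).
Solving J·Δ = −F gives Δ = (-20.2500, -2.1250).
Then the next iterate is (x, y)₁ = (-20.7500, -2.6250).

(-20.7500, -2.6250)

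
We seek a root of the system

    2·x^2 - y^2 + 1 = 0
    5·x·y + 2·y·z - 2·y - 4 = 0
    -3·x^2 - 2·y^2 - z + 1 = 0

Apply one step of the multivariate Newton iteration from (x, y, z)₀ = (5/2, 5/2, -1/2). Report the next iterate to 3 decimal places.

At (5/2, 5/2, -1/2): F = (7.250, 19.750, -29.750).
Jacobian J = [[4·x, -2·y, 0], [5·y, 5·x + 2·z - 2, 2·y], [-6·x, -4·y, -1]].
At the point, J = [[10.000, -5.000, 0.000], [12.500, 9.500, 5.000], [-15.000, -10.000, -1.000]] (det J = 717.500).
Solving J·Δ = −F gives Δ = (-1.308, -1.166, 1.537).
Then the next iterate is (x, y, z)₁ = (1.192, 1.334, 1.037).

(1.192, 1.334, 1.037)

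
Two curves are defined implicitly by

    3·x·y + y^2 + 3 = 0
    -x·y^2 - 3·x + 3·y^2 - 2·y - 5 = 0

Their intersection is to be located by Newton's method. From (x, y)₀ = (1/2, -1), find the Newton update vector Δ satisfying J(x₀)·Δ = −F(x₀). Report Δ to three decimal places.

At (1/2, -1): F = (2.500, -2.000).
Jacobian J = [[3·y, 3·x + 2·y], [-y^2 - 3, -2·x·y + 6·y - 2]].
At the point, J = [[-3.000, -0.500], [-4.000, -7.000]] (det J = 19.000).
Solving J·Δ = −F gives Δ = (0.974, -0.842).

(0.974, -0.842)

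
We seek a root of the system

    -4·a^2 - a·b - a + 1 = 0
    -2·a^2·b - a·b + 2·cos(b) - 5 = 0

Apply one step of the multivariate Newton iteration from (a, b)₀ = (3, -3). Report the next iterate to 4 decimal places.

(1.6577, -2.8229)

At (3, -3): F = (-29.0000, 56.020015).
Jacobian J = [[-8·a - b - 1, -a], [-4·a·b - b, -2·a^2 - a - 2·sin(b)]].
At the point, J = [[-22.0000, -3.0000], [39.0000, -20.717760]] (det J = 572.790720).
Solving J·Δ = −F gives Δ = (-1.3423, 0.1771).
Then the next iterate is (a, b)₁ = (1.6577, -2.8229).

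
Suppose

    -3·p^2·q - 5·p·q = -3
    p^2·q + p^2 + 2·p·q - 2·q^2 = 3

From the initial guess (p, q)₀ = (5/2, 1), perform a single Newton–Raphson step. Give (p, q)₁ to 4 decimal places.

(1.6921, 0.6130)

At (5/2, 1): F = (-28.2500, 12.5000).
Jacobian J = [[-6·p·q - 5·q, -3·p^2 - 5·p], [2·p·q + 2·p + 2·q, p^2 + 2·p - 4·q]].
At the point, J = [[-20.0000, -31.2500], [12.0000, 7.2500]] (det J = 230.0000).
Solving J·Δ = −F gives Δ = (-0.8079, -0.3870).
Then the next iterate is (p, q)₁ = (1.6921, 0.6130).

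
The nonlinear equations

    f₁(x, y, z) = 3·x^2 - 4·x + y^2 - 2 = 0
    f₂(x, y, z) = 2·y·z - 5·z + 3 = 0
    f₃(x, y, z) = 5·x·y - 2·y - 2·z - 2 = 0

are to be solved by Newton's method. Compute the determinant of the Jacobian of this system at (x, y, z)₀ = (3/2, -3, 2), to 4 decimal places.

-727.5000

J = [[6·x - 4, 2·y, 0], [0, 2·z, 2·y - 5], [5·y, 5·x - 2, -2]].
At the point, J = [[5.0000, -6.0000, 0.0000], [0.0000, 4.0000, -11.0000], [-15.0000, 5.5000, -2.0000]].
det J = -727.5000.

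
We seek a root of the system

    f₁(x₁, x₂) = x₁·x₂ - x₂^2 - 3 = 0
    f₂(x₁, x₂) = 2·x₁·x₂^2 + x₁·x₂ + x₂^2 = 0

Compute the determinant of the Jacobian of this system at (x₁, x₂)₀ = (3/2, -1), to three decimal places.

3.000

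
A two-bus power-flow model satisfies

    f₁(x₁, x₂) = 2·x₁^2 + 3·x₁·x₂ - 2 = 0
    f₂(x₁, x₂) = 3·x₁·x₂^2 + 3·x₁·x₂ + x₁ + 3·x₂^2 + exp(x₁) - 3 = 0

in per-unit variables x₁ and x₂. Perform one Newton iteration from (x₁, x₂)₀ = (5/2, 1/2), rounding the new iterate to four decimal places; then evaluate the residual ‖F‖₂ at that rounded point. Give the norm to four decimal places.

At (5/2, 1/2): F = (14.2500, 18.057494).
Jacobian J = [[4·x₁ + 3·x₂, 3·x₁], [3·x₂^2 + 3·x₂ + exp(x₁) + 1, 6·x₁·x₂ + 3·x₁ + 6·x₂]].
At the point, J = [[11.5000, 7.5000], [15.432494, 18.0000]] (det J = 91.256295).
Solving J·Δ = −F gives Δ = (-1.3267, 0.1343).
Then the next iterate is (x₁, x₂)₁ = (1.1733, 0.6343).
Re-evaluating at (1.1733, 0.6343): F = (2.985938, 6.261809), so ‖F‖₂ = 6.9373.

6.9373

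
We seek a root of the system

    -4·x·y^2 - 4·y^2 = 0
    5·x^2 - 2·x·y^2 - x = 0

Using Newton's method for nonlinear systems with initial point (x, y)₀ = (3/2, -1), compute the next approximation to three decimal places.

(0.761, -0.648)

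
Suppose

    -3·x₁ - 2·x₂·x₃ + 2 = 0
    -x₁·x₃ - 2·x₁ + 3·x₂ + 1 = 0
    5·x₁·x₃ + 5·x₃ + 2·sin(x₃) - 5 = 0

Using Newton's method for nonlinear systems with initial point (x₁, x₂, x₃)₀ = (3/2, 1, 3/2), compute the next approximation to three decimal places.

(0.960, 0.324, 0.575)

At (3/2, 1, 3/2): F = (-5.500, -1.250, 15.74499).
Jacobian J = [[-3, -2·x₃, -2·x₂], [-x₃ - 2, 3, -x₁], [5·x₃, 0, 5·x₁ + 2·cos(x₃) + 5]].
At the point, J = [[-3.000, -3.000, -2.000], [-3.500, 3.000, -1.500], [7.500, 0.000, 12.64147]] (det J = -167.75875).
Solving J·Δ = −F gives Δ = (-0.540, -0.676, -0.925).
Then the next iterate is (x₁, x₂, x₃)₁ = (0.960, 0.324, 0.575).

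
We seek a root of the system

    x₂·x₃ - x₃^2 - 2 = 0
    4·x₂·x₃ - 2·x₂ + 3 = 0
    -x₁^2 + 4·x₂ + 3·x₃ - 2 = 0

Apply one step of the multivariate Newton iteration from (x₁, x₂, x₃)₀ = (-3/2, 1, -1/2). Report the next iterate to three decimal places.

At (-3/2, 1, -1/2): F = (-2.750, -1.000, -1.750).
Jacobian J = [[0, x₃, x₂ - 2·x₃], [0, 4·x₃ - 2, 4·x₂], [-2·x₁, 4, 3]].
At the point, J = [[0.000, -0.500, 2.000], [0.000, -4.000, 4.000], [3.000, 4.000, 3.000]] (det J = 18.000).
Solving J·Δ = −F gives Δ = (-3.167, 1.500, 1.750).
Then the next iterate is (x₁, x₂, x₃)₁ = (-4.667, 2.500, 1.250).

(-4.667, 2.500, 1.250)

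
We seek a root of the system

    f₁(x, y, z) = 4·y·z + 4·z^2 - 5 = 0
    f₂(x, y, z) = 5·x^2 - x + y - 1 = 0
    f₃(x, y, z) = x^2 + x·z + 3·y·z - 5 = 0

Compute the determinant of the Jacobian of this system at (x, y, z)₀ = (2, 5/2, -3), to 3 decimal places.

4574.000

J = [[0, 4·z, 4·y + 8·z], [10·x - 1, 1, 0], [2·x + z, 3·z, x + 3·y]].
At the point, J = [[0.000, -12.000, -14.000], [19.000, 1.000, 0.000], [1.000, -9.000, 9.500]].
det J = 4574.000.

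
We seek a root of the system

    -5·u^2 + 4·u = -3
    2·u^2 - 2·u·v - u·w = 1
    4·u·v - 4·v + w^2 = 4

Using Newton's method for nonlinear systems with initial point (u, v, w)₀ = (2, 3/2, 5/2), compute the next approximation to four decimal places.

At (2, 3/2, 5/2): F = (-9.0000, -4.0000, 8.2500).
Jacobian J = [[-10·u + 4, 0, 0], [4·u - 2·v - w, -2·u, -u], [4·v, 4·u - 4, 2·w]].
At the point, J = [[-16.0000, 0.0000, 0.0000], [2.5000, -4.0000, -2.0000], [6.0000, 4.0000, 5.0000]] (det J = 192.0000).
Solving J·Δ = −F gives Δ = (-0.5625, -1.4401, 0.1771).
Then the next iterate is (u, v, w)₁ = (1.4375, 0.0599, 2.6771).

(1.4375, 0.0599, 2.6771)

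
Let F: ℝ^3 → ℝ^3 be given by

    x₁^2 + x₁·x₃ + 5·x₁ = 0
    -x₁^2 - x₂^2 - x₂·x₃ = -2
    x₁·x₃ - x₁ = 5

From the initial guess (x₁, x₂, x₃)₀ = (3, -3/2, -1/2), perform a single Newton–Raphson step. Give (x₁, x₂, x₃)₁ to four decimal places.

At (3, -3/2, -1/2): F = (22.5000, -10.0000, -9.5000).
Jacobian J = [[2·x₁ + x₃ + 5, 0, x₁], [-2·x₁, -2·x₂ - x₃, -x₂], [x₃ - 1, 0, x₁]].
At the point, J = [[10.5000, 0.0000, 3.0000], [-6.0000, 3.5000, 1.5000], [-1.5000, 0.0000, 3.0000]] (det J = 126.0000).
Solving J·Δ = −F gives Δ = (-2.6667, -2.5000, 1.8333).
Then the next iterate is (x₁, x₂, x₃)₁ = (0.3333, -4.0000, 1.3333).

(0.3333, -4.0000, 1.3333)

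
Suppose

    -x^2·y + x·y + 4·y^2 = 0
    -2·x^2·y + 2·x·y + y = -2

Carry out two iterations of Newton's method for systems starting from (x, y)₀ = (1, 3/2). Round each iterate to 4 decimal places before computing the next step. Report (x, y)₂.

At (1, 3/2): F = (9.0000, 3.5000).
Jacobian J = [[-2·x·y + y, -x^2 + x + 8·y], [-4·x·y + 2·y, -2·x^2 + 2·x + 1]].
At the point, J = [[-1.5000, 12.0000], [-3.0000, 1.0000]] (det J = 34.5000).
Solving J·Δ = −F gives Δ = (0.9565, -0.6304).
Then the next iterate is (x, y)₁ = (1.9565, 0.8696).
Round to (1.9565, 0.8696) and repeat: F = (1.397454, -0.385125), J = [[-2.533145, 5.085408], [-5.066290, -2.742784]].
Δ = (0.0573, -0.2463), so (x, y)₂ = (2.0138, 0.6233).

(2.0138, 0.6233)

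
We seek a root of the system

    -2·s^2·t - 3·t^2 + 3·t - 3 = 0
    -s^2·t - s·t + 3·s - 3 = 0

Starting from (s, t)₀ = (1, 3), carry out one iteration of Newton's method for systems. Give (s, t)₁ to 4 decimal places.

(0.3846, 1.8462)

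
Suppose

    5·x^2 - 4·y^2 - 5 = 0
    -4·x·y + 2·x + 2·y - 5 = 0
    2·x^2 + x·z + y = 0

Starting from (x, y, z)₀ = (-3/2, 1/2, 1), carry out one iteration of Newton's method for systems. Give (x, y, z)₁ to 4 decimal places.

At (-3/2, 1/2, 1): F = (5.2500, -4.0000, 3.5000).
Jacobian J = [[10·x, -8·y, 0], [-4·y + 2, -4·x + 2, 0], [4·x + z, 1, x]].
At the point, J = [[-15.0000, -4.0000, 0.0000], [0.0000, 8.0000, 0.0000], [-5.0000, 1.0000, -1.5000]] (det J = 180.0000).
Solving J·Δ = −F gives Δ = (0.2167, 0.5000, 1.9444).
Then the next iterate is (x, y, z)₁ = (-1.2833, 1.0000, 2.9444).

(-1.2833, 1.0000, 2.9444)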